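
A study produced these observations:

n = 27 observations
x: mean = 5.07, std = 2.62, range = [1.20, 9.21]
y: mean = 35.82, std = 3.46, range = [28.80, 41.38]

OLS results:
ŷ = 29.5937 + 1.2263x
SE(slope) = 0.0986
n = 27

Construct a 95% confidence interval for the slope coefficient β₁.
The 95% CI for β₁ is (1.0232, 1.4294)

Confidence interval for the slope:

The 95% CI for β₁ is: β̂₁ ± t*(α/2, n-2) × SE(β̂₁)

Step 1: Find critical t-value
- Confidence level = 0.95
- Degrees of freedom = n - 2 = 27 - 2 = 25
- t*(α/2, 25) = 2.0595

Step 2: Calculate margin of error
Margin = 2.0595 × 0.0986 = 0.2031

Step 3: Construct interval
CI = 1.2263 ± 0.2031
CI = (1.0232, 1.4294)

Interpretation: We are 95% confident that the true slope β₁ lies between 1.0232 and 1.4294.
The interval does not include 0, suggesting a significant linear relationship.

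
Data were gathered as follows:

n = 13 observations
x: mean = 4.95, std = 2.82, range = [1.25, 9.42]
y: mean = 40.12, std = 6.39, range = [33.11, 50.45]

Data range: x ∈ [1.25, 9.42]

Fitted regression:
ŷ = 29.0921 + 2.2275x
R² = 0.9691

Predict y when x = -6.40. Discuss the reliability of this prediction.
ŷ = 14.8361, but this is extrapolation (below the data range [1.25, 9.42]) and may be unreliable.

Prediction calculation:
ŷ = 29.0921 + 2.2275 × (-6.40)
ŷ = 14.8361

Reliability:
- Data range: x ∈ [1.25, 9.42]
- Prediction point: x = -6.40 is 7.65 units below the observed range → this is EXTRAPOLATION, not interpolation

Why that matters here:
- There are no observations near this x to validate the fitted line there
- Real relationships often flatten, saturate, or turn nonlinear at extremes
- The linear relationship may not hold outside the observed range

The R² = 0.9691 only validates the fit within [1.25, 9.42]; treat ŷ = 14.8361 with caution.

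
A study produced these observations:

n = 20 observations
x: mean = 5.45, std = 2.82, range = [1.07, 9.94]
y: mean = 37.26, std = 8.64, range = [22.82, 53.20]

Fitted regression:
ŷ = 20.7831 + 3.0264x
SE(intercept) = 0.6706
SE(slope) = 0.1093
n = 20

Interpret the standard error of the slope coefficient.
SE(β̂₁) = 0.1093 is the estimated standard deviation of the slope estimate across repeated samples; relative to β̂₁ = 3.0264 that is 3.6%, a precise estimate.

SE(β̂₁) = 0.1093 says: if we drew many samples of n = 20 from the same population and refit each time, the fitted slopes would scatter with a standard deviation of roughly 0.1093 around the true β₁.

Relative precision:
- SE / |β̂₁| = 0.1093 / 3.0264 = 3.6%
- Rule of thumb (under 20%: precise; 20% to under 50%: moderately precise; 50% or more: imprecise) → precise

Link to interval estimation: a confidence interval for β₁ is β̂₁ ± t* × 0.1093, so SE sets the half-width per unit of t*.

What drives SE(β̂₁): larger n (here n = 20) → smaller SE.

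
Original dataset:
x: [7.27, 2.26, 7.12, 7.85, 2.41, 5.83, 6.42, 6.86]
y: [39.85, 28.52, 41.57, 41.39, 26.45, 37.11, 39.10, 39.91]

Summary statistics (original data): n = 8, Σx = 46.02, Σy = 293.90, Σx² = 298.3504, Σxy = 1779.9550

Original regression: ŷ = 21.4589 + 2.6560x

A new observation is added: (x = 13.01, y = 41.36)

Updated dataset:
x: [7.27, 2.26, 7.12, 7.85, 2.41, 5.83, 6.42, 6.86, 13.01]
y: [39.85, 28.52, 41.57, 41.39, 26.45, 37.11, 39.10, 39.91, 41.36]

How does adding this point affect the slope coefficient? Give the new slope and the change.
Adding the point moves β₁ from 2.6560 to 1.4808, i.e. it decreases by 1.1752 (-44.2%).

The new point has HIGH LEVERAGE: x = 13.01 is far from the original mean x̄ = 46.02/8 ≈ 5.75 (original range [2.26, 7.85]).

Step 1: Update the sums with the new point (n goes from 8 to 9)
Σx  = 46.02 + 13.01 = 59.03
Σy  = 293.90 + 41.36 = 335.26
Σx² = 298.3504 + 13.01² = 298.3504 + 169.2601 = 467.6105
Σxy = 1779.9550 + 13.01×41.36 = 1779.9550 + 538.0936 = 2318.0486

Step 2: Recompute the slope with b₁ = (nΣxy − ΣxΣy) / (nΣx² − (Σx)²)
Numerator   = 9×2318.0486 − 59.03×335.26 = 20862.4374 − 19790.3978 = 1072.0396
Denominator = 9×467.6105 − 59.03² = 4208.4945 − 3484.5409 = 723.9536
b₁(new) = 1072.0396 / 723.9536 = 1.4808

(Same formula on the original sums: (8×1779.9550 − 46.02×293.90) / (8×298.3504 − 46.02²) = 714.3620 / 268.9628 = 2.6560, matching the given fit.)

Step 3: Change in slope
Δβ₁ = 1.4808 − 2.6560 = -1.1752
Relative change = -1.1752 / 2.6560 × 100% = -44.2%
→ the slope decreases when the point is added.

Because the point sits below the extension of the original line at a high-leverage x, it tilts the fit down.
In practice: examine leverage (hᵢ) and Cook's distance rather than deleting it automatically.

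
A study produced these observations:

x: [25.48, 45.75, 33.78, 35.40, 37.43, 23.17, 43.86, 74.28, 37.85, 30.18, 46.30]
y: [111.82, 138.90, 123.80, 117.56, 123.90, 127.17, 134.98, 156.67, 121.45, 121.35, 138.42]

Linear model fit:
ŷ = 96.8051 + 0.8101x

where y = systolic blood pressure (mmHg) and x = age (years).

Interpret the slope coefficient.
On average, blood pressure is about 0.8101 mmHg higher for every extra year of age.

β₁ = 0.8101 is the change in predicted blood pressure (mmHg) per additional year of age.

Interpretation:
- Age up by 1 year → predicted blood pressure increases by 0.8101 mmHg
- The effect is assumed constant over the observed range of x (linearity)

The intercept β₀ = 96.8051 is the predicted blood pressure when age = 0; since the smallest observed x is 23.17, this is an extrapolation and mainly anchors the line.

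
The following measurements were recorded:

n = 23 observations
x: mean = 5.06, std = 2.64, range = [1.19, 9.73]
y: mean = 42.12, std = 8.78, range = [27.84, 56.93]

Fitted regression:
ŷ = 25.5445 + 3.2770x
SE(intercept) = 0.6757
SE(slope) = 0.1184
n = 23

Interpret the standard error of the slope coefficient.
The slope 3.2770 is pinned down to within about ±0.1184 (one SE) by these data — relative uncertainty 3.6%, i.e. precise.

SE(β̂₁) = 0.1184 says: if we drew many samples of n = 23 from the same population and refit each time, the fitted slopes would scatter with a standard deviation of roughly 0.1184 around the true β₁.

Relative precision:
- SE / |β̂₁| = 0.1184 / 3.2770 = 3.6%
- Rule of thumb (under 20%: precise; 20% to under 50%: moderately precise; 50% or more: imprecise) → precise

Link to interval estimation: a confidence interval for β₁ is β̂₁ ± t* × 0.1184, so SE sets the half-width per unit of t*.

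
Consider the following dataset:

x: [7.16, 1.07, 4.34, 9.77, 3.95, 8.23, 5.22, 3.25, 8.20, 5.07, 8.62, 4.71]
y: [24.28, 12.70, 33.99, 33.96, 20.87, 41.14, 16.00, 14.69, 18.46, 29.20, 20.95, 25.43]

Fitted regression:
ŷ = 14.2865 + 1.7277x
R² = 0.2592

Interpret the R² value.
The model explains 25.92% of the variance in y (R² = 0.2592), leaving 74.08% unexplained; the fit is weak.

The coefficient of determination R² is the fraction of the total variation in y that the fitted line accounts for.

Here R² = 0.2592:
- Explained: 25.92% of the variation in y
- Unexplained (residual): 100% − 25.92% = 74.08%
- Rule of thumb (below 0.3 weak; 0.3 to below 0.7 moderate; 0.7 and above strong) → weak

Equivalently, for simple linear regression R² = r², so |r| = √0.2592 ≈ 0.5091.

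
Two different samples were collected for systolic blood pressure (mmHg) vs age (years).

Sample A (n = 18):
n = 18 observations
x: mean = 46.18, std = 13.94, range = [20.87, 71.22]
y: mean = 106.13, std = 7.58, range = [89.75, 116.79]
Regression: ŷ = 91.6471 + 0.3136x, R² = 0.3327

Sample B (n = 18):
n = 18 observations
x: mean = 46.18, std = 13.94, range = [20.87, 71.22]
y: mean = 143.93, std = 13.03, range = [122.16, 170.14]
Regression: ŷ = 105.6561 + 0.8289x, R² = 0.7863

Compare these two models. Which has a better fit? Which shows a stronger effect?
Model B has the better fit (R² = 0.7863 vs 0.3327). Model B shows the stronger effect (|β₁| = 0.8289 vs 0.3136).

Model Comparison:

Which explains more variance? (R²)
- Model A: R² = 0.3327 → 33.27% of variance in blood pressure explained
- Model B: R² = 0.7863 → 78.63% of variance in blood pressure explained
- 0.7863 > 0.3327 → Model B has the better fit

Strength of effect — compare |β₁|:
- Model A: β₁ = 0.3136 → predicted blood pressure rises 0.3136 mmHg per additional year of age
- Model B: β₁ = 0.8289 → predicted blood pressure rises 0.8289 mmHg per additional year of age
- |0.3136| < |0.8289| → Model B shows the stronger marginal effect

Note: A better fit (higher R²) doesn't necessarily mean a more important relationship.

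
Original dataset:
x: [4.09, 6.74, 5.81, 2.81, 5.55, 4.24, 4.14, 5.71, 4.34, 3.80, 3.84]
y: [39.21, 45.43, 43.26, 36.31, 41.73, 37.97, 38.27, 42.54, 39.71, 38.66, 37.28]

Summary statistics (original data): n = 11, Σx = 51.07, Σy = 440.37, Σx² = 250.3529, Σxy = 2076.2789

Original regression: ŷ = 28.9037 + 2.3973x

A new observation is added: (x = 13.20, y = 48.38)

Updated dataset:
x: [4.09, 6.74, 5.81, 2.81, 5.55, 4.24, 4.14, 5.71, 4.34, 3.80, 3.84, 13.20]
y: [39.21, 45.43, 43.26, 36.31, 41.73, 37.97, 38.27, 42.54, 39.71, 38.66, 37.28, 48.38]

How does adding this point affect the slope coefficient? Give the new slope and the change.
Adding the point moves β₁ from 2.3973 to 1.2097, i.e. it decreases by 1.1876 (-49.5%).

The new point has HIGH LEVERAGE: x = 13.20 is far from the original mean x̄ = 51.07/11 ≈ 4.64 (original range [2.81, 6.74]).

Step 1: Update the sums with the new point (n goes from 11 to 12)
Σx  = 51.07 + 13.20 = 64.27
Σy  = 440.37 + 48.38 = 488.75
Σx² = 250.3529 + 13.20² = 250.3529 + 174.2400 = 424.5929
Σxy = 2076.2789 + 13.20×48.38 = 2076.2789 + 638.6160 = 2714.8949

Step 2: Recompute the slope with b₁ = (nΣxy − ΣxΣy) / (nΣx² − (Σx)²)
Numerator   = 12×2714.8949 − 64.27×488.75 = 32578.7388 − 31411.9625 = 1166.7763
Denominator = 12×424.5929 − 64.27² = 5095.1148 − 4130.6329 = 964.4819
b₁(new) = 1166.7763 / 964.4819 = 1.2097

(Same formula on the original sums: (11×2076.2789 − 51.07×440.37) / (11×250.3529 − 51.07²) = 349.3720 / 145.7370 = 2.3973, matching the given fit.)

Step 3: Change in slope
Δβ₁ = 1.2097 − 2.3973 = -1.1876
Relative change = -1.1876 / 2.3973 × 100% = -49.5%
→ the slope decreases when the point is added.

Because the point sits below the extension of the original line at a high-leverage x, it tilts the fit down.
In practice: investigate whether it comes from the same population as the rest of the sample.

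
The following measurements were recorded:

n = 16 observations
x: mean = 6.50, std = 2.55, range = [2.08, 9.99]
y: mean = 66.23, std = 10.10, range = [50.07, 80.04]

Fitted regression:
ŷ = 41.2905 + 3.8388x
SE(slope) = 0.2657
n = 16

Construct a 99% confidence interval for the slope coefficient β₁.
The 99% CI for β₁ is (3.0479, 4.6297)

Confidence interval for the slope:

The 99% CI for β₁ is: β̂₁ ± t*(α/2, n-2) × SE(β̂₁)

Step 1: Find critical t-value
- Confidence level = 0.99
- Degrees of freedom = n - 2 = 16 - 2 = 14
- t*(α/2, 14) = 2.9768

Step 2: Calculate margin of error
Margin = 2.9768 × 0.2657 = 0.7909

Step 3: Construct interval
CI = 3.8388 ± 0.7909
CI = (3.0479, 4.6297)

Interpretation: each one-unit increase in x is associated with a change in mean y of between 3.0479 and 4.6297, with 99% confidence.
Both endpoints are positive, so the data support a genuinely positive slope at this confidence level.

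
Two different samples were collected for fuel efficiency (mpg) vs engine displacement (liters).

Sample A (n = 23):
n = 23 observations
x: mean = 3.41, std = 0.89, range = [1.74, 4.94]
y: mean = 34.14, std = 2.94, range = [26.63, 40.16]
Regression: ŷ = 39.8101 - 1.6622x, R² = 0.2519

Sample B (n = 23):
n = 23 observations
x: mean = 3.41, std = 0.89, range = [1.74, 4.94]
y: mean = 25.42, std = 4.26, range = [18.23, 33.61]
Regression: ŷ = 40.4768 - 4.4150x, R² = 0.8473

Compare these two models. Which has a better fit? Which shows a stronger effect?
Model B has the better fit (R² = 0.8473 vs 0.2519). Model B shows the stronger effect (|β₁| = 4.4150 vs 1.6622).

Model Comparison:

Which explains more variance? (R²)
- Model A: R² = 0.2519 → 25.19% of variance in fuel efficiency explained
- Model B: R² = 0.8473 → 84.73% of variance in fuel efficiency explained
- 0.8473 > 0.2519 → Model B has the better fit

Which has the larger per-liter effect? (|β₁|)
- Model A: β₁ = -1.6622 → predicted fuel efficiency falls 1.6622 mpg per additional liter of engine displacement
- Model B: β₁ = -4.4150 → predicted fuel efficiency falls 4.4150 mpg per additional liter of engine displacement
- |-1.6622| < |-4.4150| → Model B shows the stronger marginal effect

Notes:
- A steeper slope doesn't make a better model if the scatter around the line is large.
- The two samples could reflect different populations, time periods, or measurement quality.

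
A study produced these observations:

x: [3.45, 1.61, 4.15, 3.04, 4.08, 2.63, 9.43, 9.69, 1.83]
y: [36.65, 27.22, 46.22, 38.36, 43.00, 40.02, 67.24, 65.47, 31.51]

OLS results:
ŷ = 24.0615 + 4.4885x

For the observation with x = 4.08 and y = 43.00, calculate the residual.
Residual = 0.6254

The residual is the difference between the actual value and the predicted value:

Residual = y - ŷ

Step 1: Calculate predicted value
ŷ = 24.0615 + 4.4885 × 4.08
ŷ = 42.3746

Step 2: Calculate residual
Residual = 43.00 - 42.3746
Residual = 0.6254

The residual is positive, so the observed y = 43.00 sits above the regression line (the line underestimates it by 0.6254).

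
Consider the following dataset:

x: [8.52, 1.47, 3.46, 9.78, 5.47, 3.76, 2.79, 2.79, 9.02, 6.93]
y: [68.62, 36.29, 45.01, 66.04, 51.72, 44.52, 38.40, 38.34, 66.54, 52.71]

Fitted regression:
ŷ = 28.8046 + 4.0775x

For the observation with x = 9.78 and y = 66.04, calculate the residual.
Residual = -2.6426

The residual is the difference between the actual value and the predicted value:

Residual = y - ŷ

Step 1: Calculate predicted value
ŷ = 28.8046 + 4.0775 × 9.78
ŷ = 68.6826

Step 2: Calculate residual
Residual = 66.04 - 68.6826
Residual = -2.6426

Sign check: y < ŷ, so the point is below the line and the fit overestimates here.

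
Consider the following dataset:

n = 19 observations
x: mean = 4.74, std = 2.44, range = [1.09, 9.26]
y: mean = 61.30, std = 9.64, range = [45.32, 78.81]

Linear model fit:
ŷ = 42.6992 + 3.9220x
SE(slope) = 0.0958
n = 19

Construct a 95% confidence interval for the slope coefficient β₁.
The 95% CI for β₁ is (3.7199, 4.1241)

Confidence interval for the slope:

The 95% CI for β₁ is: β̂₁ ± t*(α/2, n-2) × SE(β̂₁)

Step 1: Find critical t-value
- Confidence level = 0.95
- Degrees of freedom = n - 2 = 19 - 2 = 17
- t*(α/2, 17) = 2.1098

Step 2: Calculate margin of error
Margin = 2.1098 × 0.0958 = 0.2021

Step 3: Construct interval
CI = 3.9220 ± 0.2021
CI = (3.7199, 4.1241)

Interpretation: We are 95% confident that the true slope β₁ lies between 3.7199 and 4.1241.
Since 0 is outside the interval, a two-sided test at α = 0.05 would reject H₀: β₁ = 0.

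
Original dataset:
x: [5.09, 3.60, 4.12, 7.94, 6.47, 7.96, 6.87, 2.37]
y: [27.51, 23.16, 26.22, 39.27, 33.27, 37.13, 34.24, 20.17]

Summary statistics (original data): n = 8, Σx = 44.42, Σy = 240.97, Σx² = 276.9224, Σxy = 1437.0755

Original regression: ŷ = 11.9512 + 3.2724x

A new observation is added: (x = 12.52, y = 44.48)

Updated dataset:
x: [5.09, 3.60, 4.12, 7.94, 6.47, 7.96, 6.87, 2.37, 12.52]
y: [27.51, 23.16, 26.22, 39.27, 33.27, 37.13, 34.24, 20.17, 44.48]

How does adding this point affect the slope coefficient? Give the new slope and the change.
New slope β₁ = 2.5604 versus 3.2724 before: a change of -0.7120 (-21.8%).

x = 12.52 lies well outside the original x-range [2.37, 7.96] (x̄ ≈ 5.55), so this observation has high leverage and can move the slope substantially.

Step 1: Update the sums with the new point (n goes from 8 to 9)
Σx  = 44.42 + 12.52 = 56.94
Σy  = 240.97 + 44.48 = 285.45
Σx² = 276.9224 + 12.52² = 276.9224 + 156.7504 = 433.6728
Σxy = 1437.0755 + 12.52×44.48 = 1437.0755 + 556.8896 = 1993.9651

Step 2: Recompute the slope with b₁ = (nΣxy − ΣxΣy) / (nΣx² − (Σx)²)
Numerator   = 9×1993.9651 − 56.94×285.45 = 17945.6859 − 16253.5230 = 1692.1629
Denominator = 9×433.6728 − 56.94² = 3903.0552 − 3242.1636 = 660.8916
b₁(new) = 1692.1629 / 660.8916 = 2.5604

(Same formula on the original sums: (8×1437.0755 − 44.42×240.97) / (8×276.9224 − 44.42²) = 792.7166 / 242.2428 = 3.2724, matching the given fit.)

Step 3: Change in slope
Δβ₁ = 2.5604 − 3.2724 = -0.7120
Relative change = -0.7120 / 3.2724 × 100% = -21.8%
→ the slope decreases when the point is added.

Because the point sits below the extension of the original line at a high-leverage x, it tilts the fit down.
In practice: check such a point for data-entry or measurement error; examine leverage (hᵢ) and Cook's distance rather than deleting it automatically.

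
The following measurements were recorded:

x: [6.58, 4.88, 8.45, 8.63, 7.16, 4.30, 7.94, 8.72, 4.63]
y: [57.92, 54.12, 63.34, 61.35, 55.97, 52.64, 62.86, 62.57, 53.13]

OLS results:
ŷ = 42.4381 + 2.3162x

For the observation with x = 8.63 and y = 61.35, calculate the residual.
Residual = -1.0769

The residual is the difference between the actual value and the predicted value:

Residual = y - ŷ

Step 1: Calculate predicted value
ŷ = 42.4381 + 2.3162 × 8.63
ŷ = 62.4269

Step 2: Calculate residual
Residual = 61.35 - 62.4269
Residual = -1.0769

Interpretation: the model overestimates the actual value by 1.0769 at this point (negative residual → observation lies below the fitted line).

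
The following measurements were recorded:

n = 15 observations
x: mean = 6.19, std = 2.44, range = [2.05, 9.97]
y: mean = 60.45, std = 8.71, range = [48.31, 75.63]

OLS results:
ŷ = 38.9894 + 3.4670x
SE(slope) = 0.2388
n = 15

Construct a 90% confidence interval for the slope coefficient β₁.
The 90% CI for β₁ is (3.0441, 3.8899)

Confidence interval for the slope:

The 90% CI for β₁ is: β̂₁ ± t*(α/2, n-2) × SE(β̂₁)

Step 1: Find critical t-value
- Confidence level = 0.9
- Degrees of freedom = n - 2 = 15 - 2 = 13
- t*(α/2, 13) = 1.7709

Step 2: Calculate margin of error
Margin = 1.7709 × 0.2388 = 0.4229

Step 3: Construct interval
CI = 3.4670 ± 0.4229
CI = (3.0441, 3.8899)

Interpretation: intervals built this way capture the true β₁ in 90% of repeated samples; here the plausible range for the per-unit effect of x on y is 3.0441 to 3.8899.
The interval does not include 0, suggesting a significant linear relationship.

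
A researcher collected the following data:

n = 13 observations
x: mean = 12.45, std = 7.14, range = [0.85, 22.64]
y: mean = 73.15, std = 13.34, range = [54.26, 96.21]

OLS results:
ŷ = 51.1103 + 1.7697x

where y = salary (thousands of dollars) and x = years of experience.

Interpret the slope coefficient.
On average, salary is about 1.7697 thousand dollars higher for every extra year of experience.

β₁ = 1.7697 is the change in predicted salary (thousand dollars) per additional year of experience.

Interpretation:
- Experience up by 1 year → predicted salary increases by 1.7697 thousand dollars
- The effect is assumed constant over the observed range of x (linearity)
- The slope describes association in these data, not necessarily a causal effect

(β₀ = 51.1103 is the fitted value at x = 0 and is not part of the slope interpretation.)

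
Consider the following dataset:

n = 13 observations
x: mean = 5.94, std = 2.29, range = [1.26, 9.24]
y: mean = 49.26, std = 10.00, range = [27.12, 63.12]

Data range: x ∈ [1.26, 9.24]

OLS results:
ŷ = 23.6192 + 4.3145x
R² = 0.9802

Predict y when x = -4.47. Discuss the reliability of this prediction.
ŷ = 4.3334 (extrapolation — x = -4.47 lies outside [1.26, 9.24], so reliability is low).

Prediction calculation:
ŷ = 23.6192 + 4.3145 × (-4.47)
ŷ = 4.3334

Reliability:
- Data range: x ∈ [1.26, 9.24]
- Prediction point: x = -4.47 is 5.73 units below the observed range → this is EXTRAPOLATION, not interpolation

Why that matters here:
- The linear relationship may not hold outside the observed range
- The standard error of prediction grows with (x − x̄)², and x = -4.47 is far from x̄ = 5.94

Report the number if required, but flag clearly that it is an extrapolation.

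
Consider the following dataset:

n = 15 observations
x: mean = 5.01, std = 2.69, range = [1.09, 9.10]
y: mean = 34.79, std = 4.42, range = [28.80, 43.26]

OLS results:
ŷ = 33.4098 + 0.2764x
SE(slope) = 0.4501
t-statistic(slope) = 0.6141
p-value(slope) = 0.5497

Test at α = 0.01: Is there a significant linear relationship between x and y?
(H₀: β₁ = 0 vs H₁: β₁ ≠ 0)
p-value = 0.5497 ≥ α = 0.01, so we fail to reject H₀. The relationship is not significant.

Hypothesis test for the slope coefficient:

H₀: β₁ = 0 (no linear relationship)
H₁: β₁ ≠ 0 (linear relationship exists)

Test statistic: t = β̂₁ / SE(β̂₁) = 0.2764 / 0.4501 = 0.6141

With df = 13, the two-sided p-value for |t| = 0.6141 is 0.5497.

Decision rule: reject H₀ if p-value < α.
p-value = 0.5497 ≥ α = 0.01 → fail to reject H₀.

Conclusion: the linear association between x and y is not significant at the 1% level.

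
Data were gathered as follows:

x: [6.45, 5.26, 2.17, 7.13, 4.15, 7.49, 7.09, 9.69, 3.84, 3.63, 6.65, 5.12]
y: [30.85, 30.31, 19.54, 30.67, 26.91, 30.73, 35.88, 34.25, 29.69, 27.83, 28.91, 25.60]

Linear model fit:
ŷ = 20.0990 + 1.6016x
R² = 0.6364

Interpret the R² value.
R² = 0.6364 means 63.64% of the variation in y is explained by the linear relationship with x. This indicates a moderate fit.

R² (coefficient of determination) measures the proportion of variance in y explained by the regression model.

Here R² = 0.6364:
- Explained: 63.64% of the variation in y
- Unexplained (residual): 100% − 63.64% = 36.36%
- Rule of thumb (below 0.3 weak; 0.3 to below 0.7 moderate; 0.7 and above strong) → moderate

Note: R² says nothing about causation, and a high R² does not by itself mean the linear form is appropriate — check the residuals.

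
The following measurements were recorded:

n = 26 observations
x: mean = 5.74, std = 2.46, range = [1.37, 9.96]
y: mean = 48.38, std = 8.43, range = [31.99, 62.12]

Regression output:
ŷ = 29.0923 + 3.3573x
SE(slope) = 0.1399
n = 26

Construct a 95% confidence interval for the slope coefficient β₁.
The 95% CI for β₁ is (3.0686, 3.6460)

Confidence interval for the slope:

The 95% CI for β₁ is: β̂₁ ± t*(α/2, n-2) × SE(β̂₁)

Step 1: Find critical t-value
- Confidence level = 0.95
- Degrees of freedom = n - 2 = 26 - 2 = 24
- t*(α/2, 24) = 2.0639

Step 2: Calculate margin of error
Margin = 2.0639 × 0.1399 = 0.2887

Step 3: Construct interval
CI = 3.3573 ± 0.2887
CI = (3.0686, 3.6460)

Interpretation: We are 95% confident that the true slope β₁ lies between 3.0686 and 3.6460.
Since 0 is outside the interval, a two-sided test at α = 0.05 would reject H₀: β₁ = 0.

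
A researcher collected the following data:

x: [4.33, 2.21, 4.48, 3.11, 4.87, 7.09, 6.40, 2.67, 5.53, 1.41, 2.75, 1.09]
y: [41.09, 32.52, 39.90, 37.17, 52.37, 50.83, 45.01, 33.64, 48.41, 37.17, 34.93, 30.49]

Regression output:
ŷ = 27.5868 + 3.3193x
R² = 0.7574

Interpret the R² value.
About 75.74% of the variability in y is accounted for by the regression on x (R² = 0.7574) — a strong linear fit.

R² (coefficient of determination) measures the proportion of variance in y explained by the regression model.

Here R² = 0.7574:
- Explained: 75.74% of the variation in y
- Unexplained (residual): 100% − 75.74% = 24.26%
- Rule of thumb (below 0.3 weak; 0.3 to below 0.7 moderate; 0.7 and above strong) → strong

Calculation: R² = 1 − (SS_res / SS_tot), where SS_res is the sum of squared residuals and SS_tot the total sum of squares.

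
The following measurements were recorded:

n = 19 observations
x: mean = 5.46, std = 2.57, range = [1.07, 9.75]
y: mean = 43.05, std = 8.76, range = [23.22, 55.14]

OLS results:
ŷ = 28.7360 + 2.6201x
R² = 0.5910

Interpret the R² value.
About 59.10% of the variability in y is accounted for by the regression on x (R² = 0.5910) — a moderate linear fit.

R² (coefficient of determination) measures the proportion of variance in y explained by the regression model.

Here R² = 0.5910:
- Explained: 59.10% of the variation in y
- Unexplained (residual): 100% − 59.10% = 40.90%
- Rule of thumb (below 0.3 weak; 0.3 to below 0.7 moderate; 0.7 and above strong) → moderate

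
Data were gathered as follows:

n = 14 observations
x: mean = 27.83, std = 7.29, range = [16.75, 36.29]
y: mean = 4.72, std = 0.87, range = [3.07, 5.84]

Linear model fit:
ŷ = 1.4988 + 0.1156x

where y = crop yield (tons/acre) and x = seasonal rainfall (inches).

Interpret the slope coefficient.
On average, crop yield is about 0.1156 tons/acre higher for every extra inch of rainfall.

The slope coefficient β₁ = 0.1156 represents the marginal effect of rainfall on crop yield.

Interpretation:
- Rainfall up by 1 inch → predicted crop yield increases by 0.1156 tons/acre
- This is a linear approximation: the same per-unit change is assumed across the whole observed x range
- The slope describes association in these data, not necessarily a causal effect

(β₀ = 1.4988 is the fitted value at x = 0 and is not part of the slope interpretation.)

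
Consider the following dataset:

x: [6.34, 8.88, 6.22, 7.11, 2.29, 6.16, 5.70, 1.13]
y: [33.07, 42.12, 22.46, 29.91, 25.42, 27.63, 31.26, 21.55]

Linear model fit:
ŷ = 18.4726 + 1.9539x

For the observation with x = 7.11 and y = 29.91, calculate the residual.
Residual = -2.4548

The residual is the difference between the actual value and the predicted value:

Residual = y - ŷ

Step 1: Calculate predicted value
ŷ = 18.4726 + 1.9539 × 7.11
ŷ = 32.3648

Step 2: Calculate residual
Residual = 29.91 - 32.3648
Residual = -2.4548

Sign check: y < ŷ, so the point is below the line and the fit overestimates here.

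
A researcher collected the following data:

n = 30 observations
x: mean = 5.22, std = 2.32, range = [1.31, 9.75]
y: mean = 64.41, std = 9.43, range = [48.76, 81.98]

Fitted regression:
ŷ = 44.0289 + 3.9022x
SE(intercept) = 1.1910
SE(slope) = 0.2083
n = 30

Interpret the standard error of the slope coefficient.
SE(slope) = 0.2083 measures the uncertainty in the estimated slope. The coefficient is estimated precisely (SE/|β̂₁| = 5.3%).

SE(β̂₁) = 0.2083 says: if we drew many samples of n = 30 from the same population and refit each time, the fitted slopes would scatter with a standard deviation of roughly 0.2083 around the true β₁.

Relative precision:
- SE / |β̂₁| = 0.2083 / 3.9022 = 5.3%
- Rule of thumb (under 20%: precise; 20% to under 50%: moderately precise; 50% or more: imprecise) → precise

Rough 95% range (±2 SE): 3.9022 ± 0.4166 → (3.4856, 4.3188).

What drives SE(β̂₁): more residual scatter → larger SE.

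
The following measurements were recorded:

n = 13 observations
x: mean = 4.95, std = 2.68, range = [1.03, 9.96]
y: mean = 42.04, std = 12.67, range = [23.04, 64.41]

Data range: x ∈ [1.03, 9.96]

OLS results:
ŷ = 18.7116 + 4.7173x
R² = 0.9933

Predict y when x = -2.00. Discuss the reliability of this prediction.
ŷ = 9.2770 (extrapolation — x = -2.00 lies outside [1.03, 9.96], so reliability is low).

Prediction calculation:
ŷ = 18.7116 + 4.7173 × (-2.00)
ŷ = 9.2770

Reliability:
- Data range: x ∈ [1.03, 9.96]
- Prediction point: x = -2.00 is 3.03 units below the observed range → this is EXTRAPOLATION, not interpolation

Why that matters here:
- The linear relationship may not hold outside the observed range
- R² describes fit only over the sampled x values; it says nothing about behaviour beyond them

The R² = 0.9933 only validates the fit within [1.03, 9.96]; treat ŷ = 9.2770 with caution.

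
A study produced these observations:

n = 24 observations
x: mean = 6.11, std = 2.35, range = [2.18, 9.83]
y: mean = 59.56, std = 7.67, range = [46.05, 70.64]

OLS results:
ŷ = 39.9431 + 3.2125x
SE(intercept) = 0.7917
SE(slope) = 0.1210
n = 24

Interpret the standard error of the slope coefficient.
SE(β̂₁) = 0.1210 is the estimated standard deviation of the slope estimate across repeated samples; relative to β̂₁ = 3.2125 that is 3.8%, a precise estimate.

SE(β̂₁) = 0.1210 says: if we drew many samples of n = 24 from the same population and refit each time, the fitted slopes would scatter with a standard deviation of roughly 0.1210 around the true β₁.

Relative precision:
- SE / |β̂₁| = 0.1210 / 3.2125 = 3.8%
- Rule of thumb (under 20%: precise; 20% to under 50%: moderately precise; 50% or more: imprecise) → precise

Link to interval estimation: a confidence interval for β₁ is β̂₁ ± t* × 0.1210, so SE sets the half-width per unit of t*.

What drives SE(β̂₁): larger n (here n = 24) → smaller SE; more residual scatter → larger SE.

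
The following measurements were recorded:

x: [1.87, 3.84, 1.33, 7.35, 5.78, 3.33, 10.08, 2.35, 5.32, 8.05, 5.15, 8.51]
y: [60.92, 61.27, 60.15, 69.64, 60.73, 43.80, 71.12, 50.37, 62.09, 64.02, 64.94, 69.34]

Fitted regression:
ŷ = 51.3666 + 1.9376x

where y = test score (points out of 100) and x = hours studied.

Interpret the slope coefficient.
An increase of one hour in study time is associated with a 1.9376 points increase in predicted test score.

The slope coefficient β₁ = 1.9376 represents the marginal effect of study time on test score.

Interpretation:
- Study time up by 1 hour → predicted test score increases by 1.9376 points
- This is a linear approximation: the same per-unit change is assumed across the whole observed x range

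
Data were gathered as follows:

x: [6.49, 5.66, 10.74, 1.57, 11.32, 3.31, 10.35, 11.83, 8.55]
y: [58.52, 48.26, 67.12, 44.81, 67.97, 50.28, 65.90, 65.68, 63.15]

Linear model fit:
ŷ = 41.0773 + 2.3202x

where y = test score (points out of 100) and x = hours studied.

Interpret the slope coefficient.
An increase of one hour in study time is associated with a 2.3202 points increase in predicted test score.

The slope β₁ = 2.3202 gives the rate at which the fitted test score changes with study time.

Interpretation:
- Study time up by 1 hour → predicted test score increases by 2.3202 points
- This is a linear approximation: the same per-unit change is assumed across the whole observed x range
- The slope describes association in these data, not necessarily a causal effect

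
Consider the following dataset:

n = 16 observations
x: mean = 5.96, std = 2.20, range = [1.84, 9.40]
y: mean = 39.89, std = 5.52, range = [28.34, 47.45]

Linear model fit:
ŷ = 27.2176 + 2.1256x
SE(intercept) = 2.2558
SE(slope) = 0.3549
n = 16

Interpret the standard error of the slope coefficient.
The slope 2.1256 is pinned down to within about ±0.3549 (one SE) by these data — relative uncertainty 16.7%, i.e. precise.

What SE measures:
- The standard error quantifies the sampling variability of the coefficient estimate
- It is the estimated standard deviation of β̂₁ across hypothetical repeated samples of the same size
- Smaller SE → more precise estimate

Relative precision:
- SE / |β̂₁| = 0.3549 / 2.1256 = 16.7%
- Rule of thumb (under 20%: precise; 20% to under 50%: moderately precise; 50% or more: imprecise) → precise

Link to interval estimation: a confidence interval for β₁ is β̂₁ ± t* × 0.3549, so SE sets the half-width per unit of t*.

What drives SE(β̂₁): wider spread of x values → smaller SE; more residual scatter → larger SE; larger n (here n = 16) → smaller SE.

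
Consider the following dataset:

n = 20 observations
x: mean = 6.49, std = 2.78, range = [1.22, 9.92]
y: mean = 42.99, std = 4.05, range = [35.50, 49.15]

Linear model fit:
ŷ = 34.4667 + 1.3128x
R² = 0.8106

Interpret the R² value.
About 81.06% of the variability in y is accounted for by the regression on x (R² = 0.8106) — a strong linear fit.

R² = 1 − SS_res/SS_tot compares the residual scatter to the total scatter of y about its mean.

Here R² = 0.8106:
- Explained: 81.06% of the variation in y
- Unexplained (residual): 100% − 81.06% = 18.94%
- Rule of thumb (below 0.3 weak; 0.3 to below 0.7 moderate; 0.7 and above strong) → strong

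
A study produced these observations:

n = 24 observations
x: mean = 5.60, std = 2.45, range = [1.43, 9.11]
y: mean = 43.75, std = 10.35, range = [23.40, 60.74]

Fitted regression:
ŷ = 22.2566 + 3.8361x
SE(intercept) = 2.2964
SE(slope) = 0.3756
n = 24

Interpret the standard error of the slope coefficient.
SE(slope) = 0.3756 measures the uncertainty in the estimated slope. The coefficient is estimated precisely (SE/|β̂₁| = 9.8%).

What SE measures:
- The standard error quantifies the sampling variability of the coefficient estimate
- It is the estimated standard deviation of β̂₁ across hypothetical repeated samples of the same size
- Smaller SE → more precise estimate

Relative precision:
- SE / |β̂₁| = 0.3756 / 3.8361 = 9.8%
- Rule of thumb (under 20%: precise; 20% to under 50%: moderately precise; 50% or more: imprecise) → precise

Link to interval estimation: a confidence interval for β₁ is β̂₁ ± t* × 0.3756, so SE sets the half-width per unit of t*.

What drives SE(β̂₁): larger n (here n = 24) → smaller SE; more residual scatter → larger SE; wider spread of x values → smaller SE.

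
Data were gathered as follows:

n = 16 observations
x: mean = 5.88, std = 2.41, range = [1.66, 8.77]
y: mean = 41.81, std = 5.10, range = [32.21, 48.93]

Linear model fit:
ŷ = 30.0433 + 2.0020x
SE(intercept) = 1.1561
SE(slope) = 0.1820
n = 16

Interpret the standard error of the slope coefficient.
SE(β̂₁) = 0.1820 is the estimated standard deviation of the slope estimate across repeated samples; relative to β̂₁ = 2.0020 that is 9.1%, a precise estimate.

SE(β̂₁) = s / √Sxx, where s is the residual standard deviation and Sxx = Σ(x − x̄)². It is the yardstick for how far β̂₁ = 2.0020 could plausibly be from the true slope.

Relative precision:
- SE / |β̂₁| = 0.1820 / 2.0020 = 9.1%
- Rule of thumb (under 20%: precise; 20% to under 50%: moderately precise; 50% or more: imprecise) → precise

Link to the t-test: t = β̂₁ / SE(β̂₁) = 2.0020 / 0.1820 = 11.0000, the statistic for H₀: β₁ = 0.

What drives SE(β̂₁): larger n (here n = 16) → smaller SE; wider spread of x values → smaller SE.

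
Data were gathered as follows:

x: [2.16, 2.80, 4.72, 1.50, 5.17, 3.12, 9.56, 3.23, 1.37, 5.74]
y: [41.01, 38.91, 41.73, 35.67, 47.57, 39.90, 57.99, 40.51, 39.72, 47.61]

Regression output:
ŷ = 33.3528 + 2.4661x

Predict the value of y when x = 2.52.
ŷ = 39.5674

To predict y for x = 2.52, substitute into the regression equation:

ŷ = 33.3528 + 2.4661 × 2.52
ŷ = 33.3528 + 6.2146
ŷ = 39.5674

This is the fitted mean response at that x — an individual observation would come with a wider prediction interval.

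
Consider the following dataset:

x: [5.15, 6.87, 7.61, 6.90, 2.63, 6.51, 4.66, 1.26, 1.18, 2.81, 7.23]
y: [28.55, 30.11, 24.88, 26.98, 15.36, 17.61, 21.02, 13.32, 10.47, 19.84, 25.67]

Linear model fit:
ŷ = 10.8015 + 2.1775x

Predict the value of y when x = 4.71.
ŷ = 21.0575

Plug x = 4.71 into the fitted line:

ŷ = 10.8015 + 2.1775 × 4.71
ŷ = 10.8015 + 10.2560
ŷ = 21.0575

This is a point prediction; actual observations scatter around it by roughly the residual standard deviation.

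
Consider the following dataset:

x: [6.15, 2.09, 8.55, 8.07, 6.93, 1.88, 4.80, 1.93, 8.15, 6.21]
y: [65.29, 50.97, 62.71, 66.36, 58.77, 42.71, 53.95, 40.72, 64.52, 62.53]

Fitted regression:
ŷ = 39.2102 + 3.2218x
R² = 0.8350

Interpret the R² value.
About 83.50% of the variability in y is accounted for by the regression on x (R² = 0.8350) — a strong linear fit.

R² (coefficient of determination) measures the proportion of variance in y explained by the regression model.

Here R² = 0.8350:
- Explained: 83.50% of the variation in y
- Unexplained (residual): 100% − 83.50% = 16.50%
- Rule of thumb (below 0.3 weak; 0.3 to below 0.7 moderate; 0.7 and above strong) → strong

Calculation: R² = 1 − (SS_res / SS_tot), where SS_res is the sum of squared residuals and SS_tot the total sum of squares.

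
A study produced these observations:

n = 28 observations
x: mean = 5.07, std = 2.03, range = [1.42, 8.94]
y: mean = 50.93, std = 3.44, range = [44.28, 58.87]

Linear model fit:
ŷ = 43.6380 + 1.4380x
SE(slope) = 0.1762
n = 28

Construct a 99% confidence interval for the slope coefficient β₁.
The 99% CI for β₁ is (0.9484, 1.9276)

Confidence interval for the slope:

The 99% CI for β₁ is: β̂₁ ± t*(α/2, n-2) × SE(β̂₁)

Step 1: Find critical t-value
- Confidence level = 0.99
- Degrees of freedom = n - 2 = 28 - 2 = 26
- t*(α/2, 26) = 2.7787

Step 2: Calculate margin of error
Margin = 2.7787 × 0.1762 = 0.4896

Step 3: Construct interval
CI = 1.4380 ± 0.4896
CI = (0.9484, 1.9276)

Interpretation: intervals built this way capture the true β₁ in 99% of repeated samples; here the plausible range for the per-unit effect of x on y is 0.9484 to 1.9276.
The interval does not include 0, suggesting a significant linear relationship.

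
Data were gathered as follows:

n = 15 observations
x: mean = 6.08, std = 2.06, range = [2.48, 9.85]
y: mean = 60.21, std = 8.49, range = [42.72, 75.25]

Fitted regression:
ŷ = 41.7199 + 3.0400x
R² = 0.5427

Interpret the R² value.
About 54.27% of the variability in y is accounted for by the regression on x (R² = 0.5427) — a moderate linear fit.

R² (coefficient of determination) measures the proportion of variance in y explained by the regression model.

Here R² = 0.5427:
- Explained: 54.27% of the variation in y
- Unexplained (residual): 100% − 54.27% = 45.73%
- Rule of thumb (below 0.3 weak; 0.3 to below 0.7 moderate; 0.7 and above strong) → moderate

Calculation: R² = 1 − (SS_res / SS_tot), where SS_res is the sum of squared residuals and SS_tot the total sum of squares.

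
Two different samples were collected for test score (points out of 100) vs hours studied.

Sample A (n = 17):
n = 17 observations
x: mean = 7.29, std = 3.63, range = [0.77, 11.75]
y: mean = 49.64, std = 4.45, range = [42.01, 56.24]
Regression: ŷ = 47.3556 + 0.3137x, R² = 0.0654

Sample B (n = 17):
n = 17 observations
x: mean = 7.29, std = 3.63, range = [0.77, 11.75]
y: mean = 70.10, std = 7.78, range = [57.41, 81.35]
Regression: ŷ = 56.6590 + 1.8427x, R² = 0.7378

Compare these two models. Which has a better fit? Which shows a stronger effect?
Model B has the better fit (R² = 0.7378 vs 0.0654). Model B shows the stronger effect (|β₁| = 1.8427 vs 0.3137).

Model Comparison:

Goodness of fit (R²):
- Model A: R² = 0.0654 → 6.54% of variance in test score explained
- Model B: R² = 0.7378 → 73.78% of variance in test score explained
- 0.7378 > 0.0654 → Model B has the better fit

Effect size (slope magnitude):
- Model A: β₁ = 0.3137 → predicted test score rises 0.3137 points per additional hour of study time
- Model B: β₁ = 1.8427 → predicted test score rises 1.8427 points per additional hour of study time
- |0.3137| < |1.8427| → Model B shows the stronger marginal effect

Note: A steeper slope doesn't make a better model if the scatter around the line is large.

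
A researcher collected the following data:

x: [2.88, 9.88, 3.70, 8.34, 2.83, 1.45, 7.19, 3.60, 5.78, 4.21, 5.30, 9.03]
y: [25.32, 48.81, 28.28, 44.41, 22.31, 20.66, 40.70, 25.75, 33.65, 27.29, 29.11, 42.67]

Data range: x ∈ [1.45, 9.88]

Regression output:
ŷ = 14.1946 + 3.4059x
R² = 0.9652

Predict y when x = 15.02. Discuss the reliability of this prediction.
ŷ = 65.3512, but this is extrapolation (above the data range [1.45, 9.88]) and may be unreliable.

Prediction calculation:
ŷ = 14.1946 + 3.4059 × 15.02
ŷ = 65.3512

Reliability:
- Data range: x ∈ [1.45, 9.88]
- Prediction point: x = 15.02 is 5.14 units above the observed range → this is EXTRAPOLATION, not interpolation

Why that matters here:
- Real relationships often flatten, saturate, or turn nonlinear at extremes
- The standard error of prediction grows with (x − x̄)², and x = 15.02 is far from x̄ = 5.35

The R² = 0.9652 only validates the fit within [1.45, 9.88]; treat ŷ = 65.3512 with caution.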